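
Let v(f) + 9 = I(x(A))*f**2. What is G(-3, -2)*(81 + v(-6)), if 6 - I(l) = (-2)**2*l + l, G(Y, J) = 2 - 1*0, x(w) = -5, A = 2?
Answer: 2376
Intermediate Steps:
G(Y, J) = 2 (G(Y, J) = 2 + 0 = 2)
I(l) = 6 - 5*l (I(l) = 6 - ((-2)**2*l + l) = 6 - (4*l + l) = 6 - 5*l)
v(f) = -9 + 31*f**2 (v(f) = -9 + (6 - 5*(-5))*f**2 = -9 + (6 + 25)*f**2 = -9 + 31*f**2)
G(-3, -2)*(81 + v(-6)) = 2*(81 + (-9 + 31*(-6)**2)) = 2*(81 + (-9 + 31*36)) = 2*(81 + (-9 + 1116)) = 2*(81 + 1107) = 2*1188 = 2376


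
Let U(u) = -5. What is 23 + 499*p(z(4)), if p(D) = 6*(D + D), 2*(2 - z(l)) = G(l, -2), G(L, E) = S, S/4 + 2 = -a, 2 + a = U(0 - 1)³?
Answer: -1485001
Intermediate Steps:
a = -127 (a = -2 + (-5)³ = -2 - 125 = -127)
S = 500 (S = -8 + 4*(-1*(-127)) = -8 + 4*127 = -8 + 508 = 500)
G(L, E) = 500
z(l) = -248 (z(l) = 2 - ½*500 = 2 - 250 = -248)
p(D) = 12*D (p(D) = 6*(2*D) = 12*D)
23 + 499*p(z(4)) = 23 + 499*(12*(-248)) = 23 + 499*(-2976) = 23 - 1485024 = -1485001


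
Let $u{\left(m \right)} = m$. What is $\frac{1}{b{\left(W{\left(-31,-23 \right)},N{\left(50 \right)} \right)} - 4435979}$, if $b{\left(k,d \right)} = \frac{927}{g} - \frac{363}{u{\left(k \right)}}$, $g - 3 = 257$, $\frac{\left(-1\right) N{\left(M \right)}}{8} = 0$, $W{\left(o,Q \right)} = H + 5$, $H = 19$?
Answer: $- \frac{520}{2306715091} \approx -2.2543 \cdot 10^{-7}$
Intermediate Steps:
$W{\left(o,Q \right)} = 24$ ($W{\left(o,Q \right)} = 19 + 5 = 24$)
$N{\left(M \right)} = 0$ ($N{\left(M \right)} = \left(-8\right) 0 = 0$)
$g = 260$ ($g = 3 + 257 = 260$)
$b{\left(k,d \right)} = \frac{927}{260} - \frac{363}{k}$
$\frac{1}{b{\left(W{\left(-31,-23 \right)},N{\left(50 \right)} \right)} - 4435979} = \frac{1}{\left(\frac{927}{260} - \frac{363}{24}\right) - 4435979} = \frac{1}{\left(\frac{927}{260} - \frac{121}{8}\right) - 4435979} = \frac{1}{- \frac{6011}{520} - 4435979} = \frac{1}{- \frac{2306715091}{520}} = - \frac{520}{2306715091}$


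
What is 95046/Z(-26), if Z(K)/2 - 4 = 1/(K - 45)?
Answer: 3374133/283 ≈ 11923.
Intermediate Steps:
Z(K) = 8 + 2/(-45 + K) (Z(K) = 8 + 2/(K - 45) = 8 + 2/(-45 + K))
95046/Z(-26) = 95046/((2*(-179 + 4*(-26))/(-45 - 26))) = 95046/((2*(-179 - 104)/(-71))) = 95046/((2*(-1/71)*(-283))) = 95046/(566/71) = 95046*(71/566) = 3374133/283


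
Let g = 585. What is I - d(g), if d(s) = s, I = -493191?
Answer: -493776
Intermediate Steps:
I - d(g) = -493191 - 1*585 = -493191 - 585 = -493776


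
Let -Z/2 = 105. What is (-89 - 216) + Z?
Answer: -515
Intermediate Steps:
Z = -210 (Z = -2*105 = -210)
(-89 - 216) + Z = (-89 - 216) - 210 = -305 - 210 = -515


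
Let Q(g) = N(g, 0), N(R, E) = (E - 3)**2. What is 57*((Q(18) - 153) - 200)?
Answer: -19608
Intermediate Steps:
N(R, E) = (-3 + E)**2
Q(g) = 9 (Q(g) = (-3 + 0)**2 = (-3)**2 = 9)
57*((Q(18) - 153) - 200) = 57*((9 - 153) - 200) = 57*(-144 - 200) = 57*(-344) = -19608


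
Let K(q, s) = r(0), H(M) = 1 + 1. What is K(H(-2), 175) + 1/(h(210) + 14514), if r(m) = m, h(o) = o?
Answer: 1/14724 ≈ 6.7916e-5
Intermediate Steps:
H(M) = 2
K(q, s) = 0
K(H(-2), 175) + 1/(h(210) + 14514) = 0 + 1/(210 + 14514) = 0 + 1/14724 = 1/14724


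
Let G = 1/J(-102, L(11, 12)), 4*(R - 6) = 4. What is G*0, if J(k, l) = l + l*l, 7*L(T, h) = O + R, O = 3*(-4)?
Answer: 0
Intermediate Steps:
R = 7 (R = 6 + (¼)*4 = 6 + 1 = 7)
O = -12
L(T, h) = -5/7 (L(T, h) = (-12 + 7)/7 = (⅐)*(-5) = -5/7)
J(k, l) = l + l²
G = -49/10 (G = 1/(-5*(1 - 5/7)/7) = 1/(-5/7*2/7) = 1/(-10/49) = -49/10 ≈ -4.9000)
G*0 = -49/10*0 = 0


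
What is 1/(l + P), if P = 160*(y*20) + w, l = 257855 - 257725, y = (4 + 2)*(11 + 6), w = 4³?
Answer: 1/326594 ≈ 3.0619e-6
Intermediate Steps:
w = 64
y = 102 (y = 6*17 = 102)
l = 130
P = 326464 (P = 160*(102*20) + 64 = 160*2040 + 64 = 326400 + 64 = 326464)
1/(l + P) = 1/(130 + 326464) = 1/326594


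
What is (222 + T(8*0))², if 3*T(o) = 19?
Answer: 469225/9 ≈ 52136.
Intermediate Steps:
T(o) = 19/3 (T(o) = (⅓)*19 = 19/3)
(222 + T(8*0))² = (222 + 19/3)² = (685/3)² = 469225/9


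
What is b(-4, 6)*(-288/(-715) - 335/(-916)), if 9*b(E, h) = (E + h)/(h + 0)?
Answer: 503333/17683380 ≈ 0.028464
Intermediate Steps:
b(E, h) = (E + h)/(9*h) (b(E, h) = ((E + h)/(h + 0))/9 = ((E + h)/h)/9 = (E + h)/(9*h))
b(-4, 6)*(-288/(-715) - 335/(-916)) = ((1/9)*(-4 + 6)/6)*(-288/(-715) - 335/(-916)) = ((1/9)*(1/6)*2)*(-288*(-1/715) - 335*(-1/916)) = (288/715 + 335/916)/27 = (1/27)*(503333/654940) = 503333/17683380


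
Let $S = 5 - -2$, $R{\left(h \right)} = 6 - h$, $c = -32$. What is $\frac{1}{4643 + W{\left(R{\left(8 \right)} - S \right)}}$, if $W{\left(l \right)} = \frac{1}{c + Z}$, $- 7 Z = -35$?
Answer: $\frac{27}{125360} \approx 0.00021538$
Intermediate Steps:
$Z = 5$ ($Z = \left(- \frac{1}{7}\right) \left(-35\right) = 5$)
$S = 7$ ($S = 5 + 2 = 7$)
$W{\left(l \right)} = - \frac{1}{27}$ ($W{\left(l \right)} = \frac{1}{-32 + 5} = \frac{1}{-27} = - \frac{1}{27}$)
$\frac{1}{4643 + W{\left(R{\left(8 \right)} - S \right)}} = \frac{1}{4643 - \frac{1}{27}} = \frac{1}{\frac{125360}{27}} = \frac{27}{125360}$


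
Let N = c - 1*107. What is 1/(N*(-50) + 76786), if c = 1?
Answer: 1/82086 ≈ 1.2182e-5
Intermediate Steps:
N = -106 (N = 1 - 1*107 = 1 - 107 = -106)
1/(N*(-50) + 76786) = 1/(-106*(-50) + 76786) = 1/(5300 + 76786) = 1/82086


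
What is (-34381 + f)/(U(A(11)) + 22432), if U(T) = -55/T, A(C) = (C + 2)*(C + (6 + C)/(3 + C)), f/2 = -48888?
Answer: -293785011/49865566 ≈ -5.8915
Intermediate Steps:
f = -97776 (f = 2*(-48888) = -97776)
A(C) = (2 + C)*(C + (6 + C)/(3 + C))
(-34381 + f)/(U(A(11)) + 22432) = (-34381 - 97776)/(-55*(3 + 11)/(12 + 11³ + 6*11² + 14*11) + 22432) = -132157/(-55*14/(12 + 1331 + 6*121 + 154) + 22432) = -132157/(-55*14/(12 + 1331 + 726 + 154) + 22432) = -132157/(-55/((1/14)*2223) + 22432) = -132157/(-55/2223/14 + 22432) = -132157/(-55*14/2223 + 22432) = -132157/(-770/2223 + 22432) = -132157/49865566/2223 = -132157*2223/49865566 = -293785011/49865566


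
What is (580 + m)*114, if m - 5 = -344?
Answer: 27474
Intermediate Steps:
m = -339 (m = 5 - 344 = -339)
(580 + m)*114 = (580 - 339)*114 = 241*114 = 27474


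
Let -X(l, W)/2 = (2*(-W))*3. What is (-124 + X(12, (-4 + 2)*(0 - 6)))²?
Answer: 400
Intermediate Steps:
X(l, W) = 12*W (X(l, W) = -2*2*(-W)*3 = -2*(-2*W)*3 = -(-12)*W = 12*W)
(-124 + X(12, (-4 + 2)*(0 - 6)))² = (-124 + 12*((-4 + 2)*(0 - 6)))² = (-124 + 12*(-2*(-6)))² = (-124 + 12*12)² = (-124 + 144)² = 20² = 400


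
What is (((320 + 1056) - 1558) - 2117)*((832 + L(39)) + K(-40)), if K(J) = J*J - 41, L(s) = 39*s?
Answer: -8993688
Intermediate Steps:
K(J) = -41 + J² (K(J) = J² - 41 = -41 + J²)
(((320 + 1056) - 1558) - 2117)*((832 + L(39)) + K(-40)) = (((320 + 1056) - 1558) - 2117)*((832 + 39*39) + (-41 + (-40)²)) = ((1376 - 1558) - 2117)*((832 + 1521) + (-41 + 1600)) = (-182 - 2117)*(2353 + 1559) = -2299*3912 = -8993688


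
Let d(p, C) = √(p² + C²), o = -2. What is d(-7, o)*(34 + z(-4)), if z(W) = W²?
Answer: 50*√53 ≈ 364.01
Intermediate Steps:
d(p, C) = √(C² + p²)
d(-7, o)*(34 + z(-4)) = √((-2)² + (-7)²)*(34 + (-4)²) = √(4 + 49)*(34 + 16) = √53*50 = 50*√53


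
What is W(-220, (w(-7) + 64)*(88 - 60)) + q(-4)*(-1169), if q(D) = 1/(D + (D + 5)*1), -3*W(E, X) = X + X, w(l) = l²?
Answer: -5159/3 ≈ -1719.7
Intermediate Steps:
W(E, X) = -2*X/3 (W(E, X) = -(X + X)/3 = -2*X/3)
q(D) = 1/(5 + 2*D) (q(D) = 1/(D + (5 + D)*1) = 1/(D + (5 + D)) = 1/(5 + 2*D))
W(-220, (w(-7) + 64)*(88 - 60)) + q(-4)*(-1169) = -2*((-7)² + 64)*(88 - 60)/3 - 1169/(5 + 2*(-4)) = -2*(49 + 64)*28/3 - 1169/(5 - 8) = -226*28/3 - 1169/(-3) = -⅔*3164 - ⅓*(-1169) = -6328/3 + 1169/3 = -5159/3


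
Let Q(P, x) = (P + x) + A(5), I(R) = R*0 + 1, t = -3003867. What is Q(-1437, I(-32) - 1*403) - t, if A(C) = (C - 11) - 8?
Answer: 3002014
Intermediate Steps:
A(C) = -19 + C (A(C) = (-11 + C) - 8 = -19 + C)
I(R) = 1 (I(R) = 0 + 1 = 1)
Q(P, x) = -14 + P + x (Q(P, x) = (P + x) + (-19 + 5) = (P + x) - 14 = -14 + P + x)
Q(-1437, I(-32) - 1*403) - t = (-14 - 1437 + (1 - 1*403)) - 1*(-3003867) = (-14 - 1437 + (1 - 403)) + 3003867 = (-14 - 1437 - 402) + 3003867 = -1853 + 3003867 = 3002014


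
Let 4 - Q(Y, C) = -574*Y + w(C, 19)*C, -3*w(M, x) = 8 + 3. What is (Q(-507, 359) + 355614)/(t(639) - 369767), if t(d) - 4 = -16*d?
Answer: -197749/1139961 ≈ -0.17347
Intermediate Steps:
w(M, x) = -11/3 (w(M, x) = -(8 + 3)/3 = -1/3*11 = -11/3)
t(d) = 4 - 16*d
Q(Y, C) = 4 + 574*Y + 11*C/3 (Q(Y, C) = 4 - (-574*Y - 11*C/3) = 4 + (574*Y + 11*C/3) = 4 + 574*Y + 11*C/3)
(Q(-507, 359) + 355614)/(t(639) - 369767) = ((4 + 574*(-507) + (11/3)*359) + 355614)/((4 - 16*639) - 369767) = ((4 - 291018 + 3949/3) + 355614)/((4 - 10224) - 369767) = (-869093/3 + 355614)/(-10220 - 369767) = (197749/3)/(-379987) = (197749/3)*(-1/379987) = -197749/1139961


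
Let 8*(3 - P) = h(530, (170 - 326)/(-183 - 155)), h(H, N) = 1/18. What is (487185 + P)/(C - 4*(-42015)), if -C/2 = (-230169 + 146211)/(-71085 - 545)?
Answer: 2512603867865/866733831648 ≈ 2.8989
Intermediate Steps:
h(H, N) = 1/18
P = 431/144 (P = 3 - ⅛*1/18 = 3 - 1/144 = 431/144 ≈ 2.9931)
C = -83958/35815 (C = -2*(-230169 + 146211)/(-71085 - 545) = -(-167916)/(-71630) = -(-167916)*(-1)/71630 = -2*41979/35815 = -83958/35815 ≈ -2.3442)
(487185 + P)/(C - 4*(-42015)) = (487185 + 431/144)/(-83958/35815 - 4*(-42015)) = 70155071/(144*(-83958/35815 + 168060)) = 70155071/(144*(6018984942/35815)) = (70155071/144)*(35815/6018984942) = 2512603867865/866733831648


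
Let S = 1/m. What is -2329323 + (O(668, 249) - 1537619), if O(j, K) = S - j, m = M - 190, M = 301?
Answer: -429304709/111 ≈ -3.8676e+6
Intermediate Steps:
m = 111 (m = 301 - 190 = 111)
S = 1/111 ≈ 0.0090090
O(j, K) = 1/111 - j
-2329323 + (O(668, 249) - 1537619) = -2329323 + ((1/111 - 1*668) - 1537619) = -2329323 + ((1/111 - 668) - 1537619) = -2329323 + (-74147/111 - 1537619) = -2329323 - 170749856/111 = -429304709/111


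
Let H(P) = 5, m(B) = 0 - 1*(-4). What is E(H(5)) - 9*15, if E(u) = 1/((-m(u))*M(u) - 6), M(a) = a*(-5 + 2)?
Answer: -7289/54 ≈ -134.98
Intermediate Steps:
M(a) = -3*a (M(a) = a*(-3) = -3*a)
m(B) = 4 (m(B) = 0 + 4 = 4)
E(u) = 1/(-6 + 12*u) (E(u) = 1/((-1*4)*(-3*u) - 6) = 1/(-(-12)*u - 6) = 1/(12*u - 6) = 1/(-6 + 12*u))
E(H(5)) - 9*15 = 1/(6*(-1 + 2*5)) - 9*15 = 1/(6*(-1 + 10)) - 135 = (⅙)/9 - 135 = (⅙)*(⅑) - 135 = 1/54 - 135 = -7289/54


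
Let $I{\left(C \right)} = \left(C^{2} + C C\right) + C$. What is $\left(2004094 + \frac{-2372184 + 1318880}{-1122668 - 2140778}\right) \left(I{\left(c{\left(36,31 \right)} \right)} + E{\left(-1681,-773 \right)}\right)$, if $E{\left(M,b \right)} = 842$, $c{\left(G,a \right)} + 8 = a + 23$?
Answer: $\frac{16743049219143680}{1631723} \approx 1.0261 \cdot 10^{10}$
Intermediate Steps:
$c{\left(G,a \right)} = 15 + a$ ($c{\left(G,a \right)} = -8 + \left(a + 23\right) = -8 + \left(23 + a\right) = 15 + a$)
$I{\left(C \right)} = C + 2 C^{2}$ ($I{\left(C \right)} = \left(C^{2} + C^{2}\right) + C = 2 C^{2} + C = C + 2 C^{2}$)
$\left(2004094 + \frac{-2372184 + 1318880}{-1122668 - 2140778}\right) \left(I{\left(c{\left(36,31 \right)} \right)} + E{\left(-1681,-773 \right)}\right) = \left(2004094 + \frac{-2372184 + 1318880}{-1122668 - 2140778}\right) \left(\left(15 + 31\right) \left(1 + 2 \left(15 + 31\right)\right) + 842\right) = \left(2004094 - \frac{1053304}{-3263446}\right) \left(46 \left(1 + 2 \cdot 46\right) + 842\right) = \left(2004094 - - \frac{526652}{1631723}\right) \left(46 \left(1 + 92\right) + 842\right) = \left(2004094 + \frac{526652}{1631723}\right) \left(46 \cdot 93 + 842\right) = \frac{3270126800614 \left(4278 + 842\right)}{1631723} = \frac{3270126800614}{1631723} \cdot 5120 = \frac{16743049219143680}{1631723}$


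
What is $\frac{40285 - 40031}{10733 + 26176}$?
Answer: $\frac{254}{36909} \approx 0.0068818$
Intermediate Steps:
$\frac{40285 - 40031}{10733 + 26176} = \frac{254}{36909}$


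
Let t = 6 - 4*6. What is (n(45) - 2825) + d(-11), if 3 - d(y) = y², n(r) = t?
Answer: -2961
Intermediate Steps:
t = -18 (t = 6 - 24 = -18)
n(r) = -18
d(y) = 3 - y²
(n(45) - 2825) + d(-11) = (-18 - 2825) + (3 - 1*(-11)²) = -2843 + (3 - 1*121) = -2843 + (3 - 121) = -2843 - 118 = -2961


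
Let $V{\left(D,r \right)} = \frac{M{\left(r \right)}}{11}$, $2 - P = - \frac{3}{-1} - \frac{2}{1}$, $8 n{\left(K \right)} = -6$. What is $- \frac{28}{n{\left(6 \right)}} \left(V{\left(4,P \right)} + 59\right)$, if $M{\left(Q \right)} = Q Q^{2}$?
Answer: $\frac{72800}{33} \approx 2206.1$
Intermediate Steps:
$n{\left(K \right)} = - \frac{3}{4}$ ($n{\left(K \right)} = \frac{1}{8} \left(-6\right) = - \frac{3}{4}$)
$M{\left(Q \right)} = Q^{3}$
$P = 1$ ($P = 2 - \left(- \frac{3}{-1} - \frac{2}{1}\right) = 2 - \left(\left(-3\right) \left(-1\right) - 2\right) = 2 - \left(3 - 2\right) = 2 - 1 = 1$)
$V{\left(D,r \right)} = \frac{r^{3}}{11}$
$- \frac{28}{n{\left(6 \right)}} \left(V{\left(4,P \right)} + 59\right) = - \frac{28}{- \frac{3}{4}} \left(\frac{1^{3}}{11} + 59\right) = \left(-28\right) \left(- \frac{4}{3}\right) \left(\frac{1}{11} \cdot 1 + 59\right) = \frac{112 \left(\frac{1}{11} + 59\right)}{3} = \frac{112}{3} \cdot \frac{650}{11} = \frac{72800}{33}$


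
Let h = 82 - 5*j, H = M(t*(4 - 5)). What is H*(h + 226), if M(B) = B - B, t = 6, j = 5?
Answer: 0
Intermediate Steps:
M(B) = 0
H = 0
h = 57 (h = 82 - 5*5 = 82 - 1*25 = 82 - 25 = 57)
H*(h + 226) = 0*(57 + 226) = 0*283 = 0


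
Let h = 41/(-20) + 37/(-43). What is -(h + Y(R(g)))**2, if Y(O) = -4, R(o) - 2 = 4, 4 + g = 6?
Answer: -35319249/739600 ≈ -47.755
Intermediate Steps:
g = 2 (g = -4 + 6 = 2)
R(o) = 6 (R(o) = 2 + 4 = 6)
h = -2503/860 (h = 41*(-1/20) + 37*(-1/43) = -41/20 - 37/43 = -2503/860 ≈ -2.9105)
-(h + Y(R(g)))**2 = -(-2503/860 - 4)**2 = -(-5943/860)**2 = -1*35319249/739600 = -35319249/739600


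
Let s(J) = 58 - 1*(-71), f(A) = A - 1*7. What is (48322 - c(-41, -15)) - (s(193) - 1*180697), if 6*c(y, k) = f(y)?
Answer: 228898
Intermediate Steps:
f(A) = -7 + A (f(A) = A - 7 = -7 + A)
c(y, k) = -7/6 + y/6 (c(y, k) = (-7 + y)/6 = -7/6 + y/6)
s(J) = 129 (s(J) = 58 + 71 = 129)
(48322 - c(-41, -15)) - (s(193) - 1*180697) = (48322 - (-7/6 + (⅙)*(-41))) - (129 - 1*180697) = (48322 - (-7/6 - 41/6)) - (129 - 180697) = (48322 - 1*(-8)) - 1*(-180568) = (48322 + 8) + 180568 = 48330 + 180568 = 228898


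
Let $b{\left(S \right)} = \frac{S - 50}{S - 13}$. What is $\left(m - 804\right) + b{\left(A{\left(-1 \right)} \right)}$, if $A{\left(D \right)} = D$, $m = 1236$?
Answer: $\frac{6099}{14} \approx 435.64$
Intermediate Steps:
$b{\left(S \right)} = \frac{-50 + S}{-13 + S}$
$\left(m - 804\right) + b{\left(A{\left(-1 \right)} \right)} = \left(1236 - 804\right) + \frac{-50 - 1}{-13 - 1} = 432 + \frac{1}{-14} \left(-51\right) = 432 - - \frac{51}{14} = 432 + \frac{51}{14} = \frac{6099}{14}$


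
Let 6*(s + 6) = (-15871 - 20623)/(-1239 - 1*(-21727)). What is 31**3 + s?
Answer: 1830686993/61464 ≈ 29785.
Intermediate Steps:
s = -387031/61464 (s = -6 + ((-15871 - 20623)/(-1239 - 1*(-21727)))/6 = -6 + (-36494/(-1239 + 21727))/6 = -6 + (-36494/20488)/6 = -6 + (-36494*1/20488)/6 = -6 + (1/6)*(-18247/10244) = -6 - 18247/61464 = -387031/61464 ≈ -6.2969)
31**3 + s = 31**3 - 387031/61464 = 29791 - 387031/61464 = 1830686993/61464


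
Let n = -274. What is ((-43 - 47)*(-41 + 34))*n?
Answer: -172620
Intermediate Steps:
((-43 - 47)*(-41 + 34))*n = ((-43 - 47)*(-41 + 34))*(-274) = -90*(-7)*(-274) = 630*(-274) = -172620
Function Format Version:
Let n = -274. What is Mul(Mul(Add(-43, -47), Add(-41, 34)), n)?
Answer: -172620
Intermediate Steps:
Mul(Mul(Add(-43, -47), Add(-41, 34)), n) = Mul(Mul(Add(-43, -47), Add(-41, 34)), -274) = Mul(Mul(-90, -7), -274) = Mul(630, -274) = -172620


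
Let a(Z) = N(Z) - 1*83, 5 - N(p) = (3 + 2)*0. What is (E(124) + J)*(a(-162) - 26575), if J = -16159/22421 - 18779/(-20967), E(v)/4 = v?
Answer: -6216875878120534/470101107 ≈ -1.3225e+7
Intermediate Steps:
N(p) = 5 (N(p) = 5 - (3 + 2)*0 = 5 - 5*0 = 5 - 1*0 = 5 + 0 = 5)
E(v) = 4*v
a(Z) = -78 (a(Z) = 5 - 1*83 = 5 - 83 = -78)
J = 82238206/470101107 (J = -16159*1/22421 - 18779*(-1/20967) = -16159/22421 + 18779/20967 = 82238206/470101107 ≈ 0.17494)
(E(124) + J)*(a(-162) - 26575) = (4*124 + 82238206/470101107)*(-78 - 26575) = (496 + 82238206/470101107)*(-26653) = (233252387278/470101107)*(-26653) = -6216875878120534/470101107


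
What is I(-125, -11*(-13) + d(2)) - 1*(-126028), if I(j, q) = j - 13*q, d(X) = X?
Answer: 124018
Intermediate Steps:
I(-125, -11*(-13) + d(2)) - 1*(-126028) = (-125 - 13*(-11*(-13) + 2)) - 1*(-126028) = (-125 - 13*(143 + 2)) + 126028 = (-125 - 13*145) + 126028 = (-125 - 1885) + 126028 = -2010 + 126028 = 124018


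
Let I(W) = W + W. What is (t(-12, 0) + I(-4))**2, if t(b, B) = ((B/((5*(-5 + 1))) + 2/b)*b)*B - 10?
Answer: 324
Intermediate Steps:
I(W) = 2*W
t(b, B) = -10 + B*b*(2/b - B/20) (t(b, B) = ((B/((5*(-4))) + 2/b)*b)*B - 10 = ((B/(-20) + 2/b)*b)*B - 10 = ((B*(-1/20) + 2/b)*b)*B - 10 = ((-B/20 + 2/b)*b)*B - 10 = ((2/b - B/20)*b)*B - 10 = (b*(2/b - B/20))*B - 10 = B*b*(2/b - B/20) - 10 = -10 + B*b*(2/b - B/20))
(t(-12, 0) + I(-4))**2 = ((-10 + 2*0 - 1/20*(-12)*0**2) + 2*(-4))**2 = ((-10 + 0 - 1/20*(-12)*0) - 8)**2 = ((-10 + 0 + 0) - 8)**2 = (-10 - 8)**2 = (-18)**2 = 324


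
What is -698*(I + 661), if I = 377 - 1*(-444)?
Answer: -1034436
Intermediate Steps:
I = 821 (I = 377 + 444 = 821)
-698*(I + 661) = -698*(821 + 661) = -698*1482 = -1034436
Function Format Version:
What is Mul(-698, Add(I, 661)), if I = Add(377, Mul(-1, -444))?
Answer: -1034436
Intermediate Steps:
I = 821 (I = Add(377, 444) = 821)
Mul(-698, Add(I, 661)) = Mul(-698, Add(821, 661)) = Mul(-698, 1482) = -1034436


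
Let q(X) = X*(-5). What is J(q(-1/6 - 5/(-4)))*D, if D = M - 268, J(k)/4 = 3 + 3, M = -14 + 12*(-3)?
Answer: -7632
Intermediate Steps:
M = -50 (M = -14 - 36 = -50)
q(X) = -5*X
J(k) = 24 (J(k) = 4*(3 + 3) = 4*6 = 24)
D = -318 (D = -50 - 268 = -318)
J(q(-1/6 - 5/(-4)))*D = 24*(-318) = -7632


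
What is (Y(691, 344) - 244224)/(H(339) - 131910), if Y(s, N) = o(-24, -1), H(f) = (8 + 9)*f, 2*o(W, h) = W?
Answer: 81412/42049 ≈ 1.9361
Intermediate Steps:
o(W, h) = W/2
H(f) = 17*f
Y(s, N) = -12 (Y(s, N) = (½)*(-24) = -12)
(Y(691, 344) - 244224)/(H(339) - 131910) = (-12 - 244224)/(17*339 - 131910) = -244236/(5763 - 131910) = -244236/(-126147) = -244236*(-1/126147) = 81412/42049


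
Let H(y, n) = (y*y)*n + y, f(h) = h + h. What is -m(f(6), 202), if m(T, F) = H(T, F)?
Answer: -29100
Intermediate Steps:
f(h) = 2*h
H(y, n) = y + n*y**2 (H(y, n) = y**2*n + y = n*y**2 + y = y + n*y**2)
m(T, F) = T*(1 + F*T)
-m(f(6), 202) = -2*6*(1 + 202*(2*6)) = -12*(1 + 202*12) = -12*(1 + 2424) = -12*2425 = -1*29100 = -29100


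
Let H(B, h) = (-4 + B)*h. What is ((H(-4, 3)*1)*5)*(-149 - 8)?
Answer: 18840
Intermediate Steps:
H(B, h) = h*(-4 + B)
((H(-4, 3)*1)*5)*(-149 - 8) = (((3*(-4 - 4))*1)*5)*(-149 - 8) = (((3*(-8))*1)*5)*(-157) = (-24*1*5)*(-157) = -24*5*(-157) = -120*(-157) = 18840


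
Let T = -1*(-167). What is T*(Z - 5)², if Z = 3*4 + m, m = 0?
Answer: 8183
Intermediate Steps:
T = 167
Z = 12 (Z = 3*4 + 0 = 12 + 0 = 12)
T*(Z - 5)² = 167*(12 - 5)² = 167*7² = 167*49 = 8183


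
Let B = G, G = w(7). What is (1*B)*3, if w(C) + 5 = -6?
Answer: -33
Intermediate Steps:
w(C) = -11 (w(C) = -5 - 6 = -11)
G = -11
B = -11
(1*B)*3 = (1*(-11))*3 = -11*3 = -33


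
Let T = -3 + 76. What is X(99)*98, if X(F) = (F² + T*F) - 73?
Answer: 1661590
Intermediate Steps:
T = 73
X(F) = -73 + F² + 73*F (X(F) = (F² + 73*F) - 73 = -73 + F² + 73*F)
X(99)*98 = (-73 + 99² + 73*99)*98 = (-73 + 9801 + 7227)*98 = 16955*98 = 1661590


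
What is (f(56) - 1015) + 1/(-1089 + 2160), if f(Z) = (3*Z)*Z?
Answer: 8988904/1071 ≈ 8393.0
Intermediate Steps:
f(Z) = 3*Z**2
(f(56) - 1015) + 1/(-1089 + 2160) = (3*56**2 - 1015) + 1/(-1089 + 2160) = (3*3136 - 1015) + 1/1071 = (9408 - 1015) + 1/1071 = 8393 + 1/1071 = 8988904/1071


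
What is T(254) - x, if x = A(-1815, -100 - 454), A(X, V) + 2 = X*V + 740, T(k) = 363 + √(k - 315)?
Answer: -1005885 + I*√61 ≈ -1.0059e+6 + 7.8102*I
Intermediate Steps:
T(k) = 363 + √(-315 + k)
A(X, V) = 738 + V*X (A(X, V) = -2 + (X*V + 740) = -2 + (V*X + 740) = -2 + (740 + V*X) = 738 + V*X)
x = 1006248 (x = 738 + (-100 - 454)*(-1815) = 738 - 554*(-1815) = 738 + 1005510 = 1006248)
T(254) - x = (363 + √(-315 + 254)) - 1*1006248 = (363 + √(-61)) - 1006248 = (363 + I*√61) - 1006248 = -1005885 + I*√61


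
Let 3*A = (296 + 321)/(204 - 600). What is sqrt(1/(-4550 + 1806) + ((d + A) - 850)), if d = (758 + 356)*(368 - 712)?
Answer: I*sqrt(144606888632514)/19404 ≈ 619.73*I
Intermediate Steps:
A = -617/1188 (A = ((296 + 321)/(204 - 600))/3 = (617/(-396))/3 = (617*(-1/396))/3 = (1/3)*(-617/396) = -617/1188 ≈ -0.51936)
d = -383216 (d = 1114*(-344) = -383216)
sqrt(1/(-4550 + 1806) + ((d + A) - 850)) = sqrt(1/(-4550 + 1806) + ((-383216 - 617/1188) - 850)) = sqrt(1/(-2744) + (-455261225/1188 - 850)) = sqrt(-1/2744 - 456271025/1188) = sqrt(-313001923447/814968) = I*sqrt(144606888632514)/19404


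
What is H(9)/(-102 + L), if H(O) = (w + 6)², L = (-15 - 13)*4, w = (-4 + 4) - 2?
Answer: -8/107 ≈ -0.074766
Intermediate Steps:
w = -2 (w = 0 - 2 = -2)
L = -112 (L = -28*4 = -112)
H(O) = 16 (H(O) = (-2 + 6)² = 4² = 16)
H(9)/(-102 + L) = 16/(-102 - 112) = 16/(-214) = 16*(-1/214) = -8/107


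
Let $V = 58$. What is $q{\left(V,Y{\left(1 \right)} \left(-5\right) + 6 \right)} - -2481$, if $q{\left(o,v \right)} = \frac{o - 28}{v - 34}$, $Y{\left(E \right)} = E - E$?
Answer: $\frac{34719}{14} \approx 2479.9$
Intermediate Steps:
$Y{\left(E \right)} = 0$
$q{\left(o,v \right)} = \frac{-28 + o}{-34 + v}$
$q{\left(V,Y{\left(1 \right)} \left(-5\right) + 6 \right)} - -2481 = \frac{-28 + 58}{-34 + \left(0 \left(-5\right) + 6\right)} - -2481 = \frac{1}{-34 + \left(0 + 6\right)} 30 + 2481 = \frac{1}{-34 + 6} \cdot 30 + 2481 = \frac{1}{-28} \cdot 30 + 2481 = \left(- \frac{1}{28}\right) 30 + 2481 = - \frac{15}{14} + 2481 = \frac{34719}{14}$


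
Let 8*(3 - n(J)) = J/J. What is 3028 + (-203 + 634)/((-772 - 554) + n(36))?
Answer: 32047932/10585 ≈ 3027.7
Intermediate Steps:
n(J) = 23/8 (n(J) = 3 - J/(8*J) = 3 - 1/8*1 = 3 - 1/8 = 23/8)
3028 + (-203 + 634)/((-772 - 554) + n(36)) = 3028 + (-203 + 634)/((-772 - 554) + 23/8) = 3028 + 431/(-1326 + 23/8) = 3028 + 431/(-10585/8) = 3028 + 431*(-8/10585) = 3028 - 3448/10585 = 32047932/10585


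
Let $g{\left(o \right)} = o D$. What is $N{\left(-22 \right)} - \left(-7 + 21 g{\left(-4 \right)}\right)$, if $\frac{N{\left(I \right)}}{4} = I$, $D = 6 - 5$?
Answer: $3$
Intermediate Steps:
$D = 1$ ($D = 6 - 5 = 1$)
$N{\left(I \right)} = 4 I$
$g{\left(o \right)} = o$ ($g{\left(o \right)} = o 1 = o$)
$N{\left(-22 \right)} - \left(-7 + 21 g{\left(-4 \right)}\right) = 4 \left(-22\right) + \left(\left(-21\right) \left(-4\right) + 7\right) = -88 + \left(84 + 7\right) = -88 + 91 = 3$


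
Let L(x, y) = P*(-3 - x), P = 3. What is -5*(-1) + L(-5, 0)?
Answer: 11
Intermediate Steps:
L(x, y) = -9 - 3*x (L(x, y) = 3*(-3 - x) = -9 - 3*x)
-5*(-1) + L(-5, 0) = -5*(-1) + (-9 - 3*(-5)) = 5 + (-9 + 15) = 5 + 6 = 11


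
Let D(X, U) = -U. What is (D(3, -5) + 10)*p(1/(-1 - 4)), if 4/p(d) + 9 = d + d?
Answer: -300/47 ≈ -6.3830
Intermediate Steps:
p(d) = 4/(-9 + 2*d) (p(d) = 4/(-9 + (d + d)) = 4/(-9 + 2*d))
(D(3, -5) + 10)*p(1/(-1 - 4)) = (-1*(-5) + 10)*(4/(-9 + 2/(-1 - 4))) = (5 + 10)*(4/(-9 + 2/(-5))) = 15*(4/(-9 + 2*(-⅕))) = 15*(4/(-9 - ⅖)) = 15*(4/(-47/5)) = 15*(4*(-5/47)) = 15*(-20/47) = -300/47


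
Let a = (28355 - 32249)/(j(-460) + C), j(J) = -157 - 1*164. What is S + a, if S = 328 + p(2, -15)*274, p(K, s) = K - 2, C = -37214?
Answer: 12315374/37535 ≈ 328.10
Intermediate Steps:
j(J) = -321 (j(J) = -157 - 164 = -321)
p(K, s) = -2 + K
S = 328 (S = 328 + (-2 + 2)*274 = 328 + 0*274 = 328 + 0 = 328)
a = 3894/37535 (a = (28355 - 32249)/(-321 - 37214) = -3894/(-37535) = -3894*(-1/37535) = 3894/37535 ≈ 0.10374)
S + a = 328 + 3894/37535 = 12315374/37535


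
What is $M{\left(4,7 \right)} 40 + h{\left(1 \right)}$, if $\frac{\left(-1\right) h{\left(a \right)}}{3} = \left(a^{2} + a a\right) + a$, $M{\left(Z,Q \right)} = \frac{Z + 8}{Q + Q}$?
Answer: $\frac{177}{7} \approx 25.286$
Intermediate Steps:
$M{\left(Z,Q \right)} = \frac{8 + Z}{2 Q}$
$h{\left(a \right)} = - 6 a^{2} - 3 a$ ($h{\left(a \right)} = - 3 \left(\left(a^{2} + a a\right) + a\right) = - 3 \left(\left(a^{2} + a^{2}\right) + a\right) = - 3 \left(2 a^{2} + a\right) = - 3 \left(a + 2 a^{2}\right) = - 6 a^{2} - 3 a$)
$M{\left(4,7 \right)} 40 + h{\left(1 \right)} = \frac{8 + 4}{2 \cdot 7} \cdot 40 - 3 \left(1 + 2 \cdot 1\right) = \frac{1}{2} \cdot \frac{1}{7} \cdot 12 \cdot 40 - 3 \left(1 + 2\right) = \frac{6}{7} \cdot 40 - 3 \cdot 3 = \frac{240}{7} - 9 = \frac{177}{7}$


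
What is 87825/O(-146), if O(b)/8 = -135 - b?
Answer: 87825/88 ≈ 998.01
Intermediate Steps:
O(b) = -1080 - 8*b (O(b) = 8*(-135 - b) = -1080 - 8*b)
87825/O(-146) = 87825/(-1080 - 8*(-146)) = 87825/(-1080 + 1168) = 87825/88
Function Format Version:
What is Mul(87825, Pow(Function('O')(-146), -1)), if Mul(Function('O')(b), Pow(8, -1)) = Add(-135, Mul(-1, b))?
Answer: Rational(87825, 88) ≈ 998.01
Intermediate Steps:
Function('O')(b) = Add(-1080, Mul(-8, b)) (Function('O')(b) = Mul(8, Add(-135, Mul(-1, b))) = Add(-1080, Mul(-8, b)))
Mul(87825, Pow(Function('O')(-146), -1)) = Mul(87825, Pow(Add(-1080, Mul(-8, -146)), -1)) = Mul(87825, Pow(Add(-1080, 1168), -1)) = Mul(87825, Pow(88, -1)) = Mul(87825, Rational(1, 88)) = Rational(87825, 88)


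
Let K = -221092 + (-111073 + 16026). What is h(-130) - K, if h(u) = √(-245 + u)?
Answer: 316139 + 5*I*√15 ≈ 3.1614e+5 + 19.365*I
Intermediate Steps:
K = -316139 (K = -221092 - 95047 = -316139)
h(-130) - K = √(-245 - 130) - 1*(-316139) = √(-375) + 316139 = 5*I*√15 + 316139 = 316139 + 5*I*√15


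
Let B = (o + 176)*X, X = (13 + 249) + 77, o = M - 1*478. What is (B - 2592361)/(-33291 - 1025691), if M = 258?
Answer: 2607277/1058982 ≈ 2.4621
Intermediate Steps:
o = -220 (o = 258 - 1*478 = 258 - 478 = -220)
X = 339 (X = 262 + 77 = 339)
B = -14916 (B = (-220 + 176)*339 = -44*339 = -14916)
(B - 2592361)/(-33291 - 1025691) = (-14916 - 2592361)/(-33291 - 1025691) = -2607277/(-1058982) = -2607277*(-1/1058982) = 2607277/1058982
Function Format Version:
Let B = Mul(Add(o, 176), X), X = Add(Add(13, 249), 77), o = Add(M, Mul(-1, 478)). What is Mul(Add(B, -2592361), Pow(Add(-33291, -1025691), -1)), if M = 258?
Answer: Rational(2607277, 1058982) ≈ 2.4621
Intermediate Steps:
o = -220 (o = Add(258, Mul(-1, 478)) = Add(258, -478) = -220)
X = 339 (X = Add(262, 77) = 339)
B = -14916 (B = Mul(Add(-220, 176), 339) = Mul(-44, 339) = -14916)
Mul(Add(B, -2592361), Pow(Add(-33291, -1025691), -1)) = Mul(Add(-14916, -2592361), Pow(Add(-33291, -1025691), -1)) = Mul(-2607277, Pow(-1058982, -1)) = Mul(-2607277, Rational(-1, 1058982)) = Rational(2607277, 1058982)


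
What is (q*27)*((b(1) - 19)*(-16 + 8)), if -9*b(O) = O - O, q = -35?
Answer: -143640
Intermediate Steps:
b(O) = 0 (b(O) = -(O - O)/9 = -⅑*0 = 0)
(q*27)*((b(1) - 19)*(-16 + 8)) = (-35*27)*((0 - 19)*(-16 + 8)) = -(-17955)*(-8) = -945*152 = -143640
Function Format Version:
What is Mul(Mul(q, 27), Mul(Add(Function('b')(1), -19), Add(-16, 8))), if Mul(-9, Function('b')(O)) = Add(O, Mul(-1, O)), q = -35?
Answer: -143640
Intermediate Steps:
Function('b')(O) = 0 (Function('b')(O) = Mul(Rational(-1, 9), Add(O, Mul(-1, O))) = Mul(Rational(-1, 9), 0) = 0)
Mul(Mul(q, 27), Mul(Add(Function('b')(1), -19), Add(-16, 8))) = Mul(Mul(-35, 27), Mul(Add(0, -19), Add(-16, 8))) = Mul(-945, Mul(-19, -8)) = Mul(-945, 152) = -143640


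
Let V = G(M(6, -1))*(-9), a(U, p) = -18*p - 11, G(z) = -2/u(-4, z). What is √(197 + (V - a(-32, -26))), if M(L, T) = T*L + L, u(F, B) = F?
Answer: 23*I*√2/2 ≈ 16.263*I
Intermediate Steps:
M(L, T) = L + L*T (M(L, T) = L*T + L = L + L*T)
G(z) = ½ (G(z) = -2/(-4) = -2*(-¼) = ½)
a(U, p) = -11 - 18*p
V = -9/2 (V = (½)*(-9) = -9/2 ≈ -4.5000)
√(197 + (V - a(-32, -26))) = √(197 + (-9/2 - (-11 - 18*(-26)))) = √(197 + (-9/2 - (-11 + 468))) = √(197 + (-9/2 - 1*457)) = √(197 + (-9/2 - 457)) = √(197 - 923/2) = √(-529/2) = 23*I*√2/2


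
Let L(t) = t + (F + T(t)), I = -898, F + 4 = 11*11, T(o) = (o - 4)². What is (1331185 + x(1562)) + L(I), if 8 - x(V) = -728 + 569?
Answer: 2144175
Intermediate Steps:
T(o) = (-4 + o)²
F = 117 (F = -4 + 11*11 = -4 + 121 = 117)
L(t) = 117 + t + (-4 + t)² (L(t) = t + (117 + (-4 + t)²) = 117 + t + (-4 + t)²)
x(V) = 167 (x(V) = 8 - (-728 + 569) = 8 - 1*(-159) = 8 + 159 = 167)
(1331185 + x(1562)) + L(I) = (1331185 + 167) + (117 - 898 + (-4 - 898)²) = 1331352 + (117 - 898 + (-902)²) = 1331352 + (117 - 898 + 813604) = 1331352 + 812823 = 2144175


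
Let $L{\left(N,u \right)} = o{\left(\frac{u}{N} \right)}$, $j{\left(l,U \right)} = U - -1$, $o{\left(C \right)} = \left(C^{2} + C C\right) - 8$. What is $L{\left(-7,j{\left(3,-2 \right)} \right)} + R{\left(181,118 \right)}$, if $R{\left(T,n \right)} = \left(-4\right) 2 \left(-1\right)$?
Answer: $\frac{2}{49} \approx 0.040816$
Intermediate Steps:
$R{\left(T,n \right)} = 8$ ($R{\left(T,n \right)} = \left(-8\right) \left(-1\right) = 8$)
$o{\left(C \right)} = -8 + 2 C^{2}$ ($o{\left(C \right)} = \left(C^{2} + C^{2}\right) - 8 = 2 C^{2} - 8 = -8 + 2 C^{2}$)
$j{\left(l,U \right)} = 1 + U$ ($j{\left(l,U \right)} = U + 1 = 1 + U$)
$L{\left(N,u \right)} = -8 + \frac{2 u^{2}}{N^{2}}$ ($L{\left(N,u \right)} = -8 + 2 \left(\frac{u}{N}\right)^{2} = -8 + 2 \frac{u^{2}}{N^{2}} = -8 + \frac{2 u^{2}}{N^{2}}$)
$L{\left(-7,j{\left(3,-2 \right)} \right)} + R{\left(181,118 \right)} = \left(-8 + \frac{2 \left(1 - 2\right)^{2}}{49}\right) + 8 = \left(-8 + 2 \cdot \frac{1}{49} \left(-1\right)^{2}\right) + 8 = \left(-8 + 2 \cdot \frac{1}{49} \cdot 1\right) + 8 = \left(-8 + \frac{2}{49}\right) + 8 = - \frac{390}{49} + 8 = \frac{2}{49}$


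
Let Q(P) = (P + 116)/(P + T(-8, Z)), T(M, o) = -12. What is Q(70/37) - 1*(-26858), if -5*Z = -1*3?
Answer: 5020265/187 ≈ 26846.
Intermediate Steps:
Z = ⅗ (Z = -(-1)*3/5 = -⅕*(-3) = ⅗ ≈ 0.60000)
Q(P) = (116 + P)/(-12 + P) (Q(P) = (P + 116)/(P - 12) = (116 + P)/(-12 + P))
Q(70/37) - 1*(-26858) = (116 + 70/37)/(-12 + 70/37) - 1*(-26858) = (116 + 70*(1/37))/(-12 + 70*(1/37)) + 26858 = (116 + 70/37)/(-12 + 70/37) + 26858 = (4362/37)/(-374/37) + 26858 = -37/374*4362/37 + 26858 = -2181/187 + 26858 = 5020265/187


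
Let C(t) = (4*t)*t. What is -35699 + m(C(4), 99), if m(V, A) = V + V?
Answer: -35571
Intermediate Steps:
C(t) = 4*t²
m(V, A) = 2*V
-35699 + m(C(4), 99) = -35699 + 2*(4*4²) = -35699 + 2*(4*16) = -35699 + 2*64 = -35699 + 128 = -35571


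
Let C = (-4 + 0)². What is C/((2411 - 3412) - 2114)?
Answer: -16/3115 ≈ -0.0051364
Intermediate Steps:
C = 16 (C = (-4)² = 16)
C/((2411 - 3412) - 2114) = 16/((2411 - 3412) - 2114) = 16/(-1001 - 2114) = 16/(-3115) = -1/3115*16 = -16/3115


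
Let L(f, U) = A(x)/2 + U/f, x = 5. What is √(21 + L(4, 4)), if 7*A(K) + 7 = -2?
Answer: √4186/14 ≈ 4.6214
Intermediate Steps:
A(K) = -9/7 (A(K) = -1 + (⅐)*(-2) = -1 - 2/7 = -9/7)
L(f, U) = -9/14 + U/f (L(f, U) = -9/7/2 + U/f = -9/7*½ + U/f = -9/14 + U/f)
√(21 + L(4, 4)) = √(21 + (-9/14 + 4/4)) = √(21 + (-9/14 + 4*(¼))) = √(21 + (-9/14 + 1)) = √(21 + 5/14) = √(299/14) = √4186/14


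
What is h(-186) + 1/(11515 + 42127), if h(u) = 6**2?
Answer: 1931113/53642 ≈ 36.000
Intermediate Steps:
h(u) = 36
h(-186) + 1/(11515 + 42127) = 36 + 1/(11515 + 42127) = 36 + 1/53642 = 1931113/53642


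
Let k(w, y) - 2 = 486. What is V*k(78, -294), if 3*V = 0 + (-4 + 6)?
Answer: 976/3 ≈ 325.33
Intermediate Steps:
k(w, y) = 488 (k(w, y) = 2 + 486 = 488)
V = ⅔ (V = (0 + (-4 + 6))/3 = (0 + 2)/3 = (⅓)*2 = ⅔ ≈ 0.66667)
V*k(78, -294) = (⅔)*488 = 976/3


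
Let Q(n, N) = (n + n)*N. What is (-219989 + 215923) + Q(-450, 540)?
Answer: -490066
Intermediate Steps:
Q(n, N) = 2*N*n (Q(n, N) = (2*n)*N = 2*N*n)
(-219989 + 215923) + Q(-450, 540) = (-219989 + 215923) + 2*540*(-450) = -4066 - 486000 = -490066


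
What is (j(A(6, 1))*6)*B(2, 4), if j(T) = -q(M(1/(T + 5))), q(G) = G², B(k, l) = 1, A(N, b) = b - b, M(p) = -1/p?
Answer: -150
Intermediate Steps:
A(N, b) = 0
j(T) = -(-5 - T)² (j(T) = -(-1/(1/(T + 5)))² = -(-1/(1/(5 + T)))² = -(-(5 + T))² = -(-5 - T)²)
(j(A(6, 1))*6)*B(2, 4) = (-(5 + 0)²*6)*1 = (-1*5²*6)*1 = (-1*25*6)*1 = -25*6*1 = -150*1 = -150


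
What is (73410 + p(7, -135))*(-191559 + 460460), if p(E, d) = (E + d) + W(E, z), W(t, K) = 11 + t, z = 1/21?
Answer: 19710443300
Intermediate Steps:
z = 1/21 ≈ 0.047619
p(E, d) = 11 + d + 2*E (p(E, d) = (E + d) + (11 + E) = 11 + d + 2*E)
(73410 + p(7, -135))*(-191559 + 460460) = (73410 + (11 - 135 + 2*7))*(-191559 + 460460) = (73410 + (11 - 135 + 14))*268901 = (73410 - 110)*268901 = 73300*268901 = 19710443300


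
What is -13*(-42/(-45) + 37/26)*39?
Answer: -11947/10 ≈ -1194.7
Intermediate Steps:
-13*(-42/(-45) + 37/26)*39 = -13*(-42*(-1/45) + 37*(1/26))*39 = -13*(14/15 + 37/26)*39 = -13*919/390*39 = -919/30*39 = -11947/10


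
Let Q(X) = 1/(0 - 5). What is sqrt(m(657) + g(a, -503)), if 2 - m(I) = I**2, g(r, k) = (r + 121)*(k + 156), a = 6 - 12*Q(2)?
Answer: 2*I*sqrt(2978430)/5 ≈ 690.33*I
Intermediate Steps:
Q(X) = -1/5 (Q(X) = 1/(-5) = -1/5)
a = 42/5 (a = 6 - 12*(-1/5) = 6 + 12/5 = 42/5 ≈ 8.4000)
g(r, k) = (121 + r)*(156 + k)
m(I) = 2 - I**2
sqrt(m(657) + g(a, -503)) = sqrt((2 - 1*657**2) + (18876 + 121*(-503) + 156*(42/5) - 503*42/5)) = sqrt((2 - 1*431649) + (18876 - 60863 + 6552/5 - 21126/5)) = sqrt((2 - 431649) - 224509/5) = sqrt(-431647 - 224509/5) = sqrt(-2382744/5) = 2*I*sqrt(2978430)/5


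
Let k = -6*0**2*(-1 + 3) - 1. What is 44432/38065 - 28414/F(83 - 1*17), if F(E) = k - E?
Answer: 1084555854/2550355 ≈ 425.26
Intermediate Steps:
k = -1 (k = -0*2 - 1 = -6*0 - 1 = 0 - 1 = -1)
F(E) = -1 - E
44432/38065 - 28414/F(83 - 1*17) = 44432/38065 - 28414/(-1 - (83 - 1*17)) = 44432*(1/38065) - 28414/(-1 - (83 - 17)) = 44432/38065 - 28414/(-1 - 1*66) = 44432/38065 - 28414/(-1 - 66) = 44432/38065 - 28414/(-67) = 44432/38065 - 28414*(-1/67) = 44432/38065 + 28414/67 = 1084555854/2550355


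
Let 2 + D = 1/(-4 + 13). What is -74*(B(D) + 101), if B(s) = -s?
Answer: -68524/9 ≈ -7613.8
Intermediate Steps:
D = -17/9 (D = -2 + 1/(-4 + 13) = -2 + 1/9 = -17/9 ≈ -1.8889)
-74*(B(D) + 101) = -74*(-1*(-17/9) + 101) = -74*(17/9 + 101) = -74*926/9 = -68524/9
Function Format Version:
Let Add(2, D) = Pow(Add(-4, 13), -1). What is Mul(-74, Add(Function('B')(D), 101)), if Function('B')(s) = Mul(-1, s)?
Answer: Rational(-68524, 9) ≈ -7613.8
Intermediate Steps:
D = Rational(-17, 9) (D = Add(-2, Pow(Add(-4, 13), -1)) = Add(-2, Pow(9, -1)) = Add(-2, Rational(1, 9)) = Rational(-17, 9) ≈ -1.8889)
Mul(-74, Add(Function('B')(D), 101)) = Mul(-74, Add(Mul(-1, Rational(-17, 9)), 101)) = Mul(-74, Add(Rational(17, 9), 101)) = Mul(-74, Rational(926, 9)) = Rational(-68524, 9)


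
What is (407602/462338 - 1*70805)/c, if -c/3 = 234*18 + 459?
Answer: 5455905748/1079790399 ≈ 5.0527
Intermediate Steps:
c = -14013 (c = -3*(234*18 + 459) = -3*(4212 + 459) = -3*4671 = -14013)
(407602/462338 - 1*70805)/c = (407602/462338 - 1*70805)/(-14013) = (407602*(1/462338) - 70805)*(-1/14013) = (203801/231169 - 70805)*(-1/14013) = -16367717244/231169*(-1/14013) = 5455905748/1079790399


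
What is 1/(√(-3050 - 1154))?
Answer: -I*√1051/2102 ≈ -0.015423*I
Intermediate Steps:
1/(√(-3050 - 1154)) = 1/(√(-4204)) = 1/(2*I*√1051) = -I*√1051/2102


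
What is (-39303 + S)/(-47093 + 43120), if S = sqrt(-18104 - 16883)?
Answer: 39303/3973 - I*sqrt(34987)/3973 ≈ 9.8925 - 0.04708*I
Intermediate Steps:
S = I*sqrt(34987) (S = sqrt(-34987) = I*sqrt(34987) ≈ 187.05*I)
(-39303 + S)/(-47093 + 43120) = (-39303 + I*sqrt(34987))/(-47093 + 43120) = (-39303 + I*sqrt(34987))/(-3973) = (-39303 + I*sqrt(34987))*(-1/3973) = 39303/3973 - I*sqrt(34987)/3973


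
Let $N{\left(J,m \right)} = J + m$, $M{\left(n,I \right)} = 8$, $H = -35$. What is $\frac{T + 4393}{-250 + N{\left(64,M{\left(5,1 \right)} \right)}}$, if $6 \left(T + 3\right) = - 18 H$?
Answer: $- \frac{4495}{178} \approx -25.253$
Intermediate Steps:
$T = 102$ ($T = -3 + \frac{\left(-18\right) \left(-35\right)}{6} = -3 + \frac{1}{6} \cdot 630 = -3 + 105 = 102$)
$\frac{T + 4393}{-250 + N{\left(64,M{\left(5,1 \right)} \right)}} = \frac{102 + 4393}{-250 + \left(64 + 8\right)} = \frac{4495}{-250 + 72} = \frac{4495}{-178} = 4495 \left(- \frac{1}{178}\right) = - \frac{4495}{178}$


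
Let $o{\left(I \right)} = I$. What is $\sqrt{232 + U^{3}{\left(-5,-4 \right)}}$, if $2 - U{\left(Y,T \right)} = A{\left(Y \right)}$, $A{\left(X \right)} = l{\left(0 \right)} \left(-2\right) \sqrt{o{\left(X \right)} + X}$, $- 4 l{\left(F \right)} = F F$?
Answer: $4 \sqrt{15} \approx 15.492$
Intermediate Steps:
$l{\left(F \right)} = - \frac{F^{2}}{4}$ ($l{\left(F \right)} = - \frac{F F}{4} = - \frac{F^{2}}{4}$)
$A{\left(X \right)} = 0$ ($A{\left(X \right)} = - \frac{0^{2}}{4} \left(-2\right) \sqrt{X + X} = \left(- \frac{1}{4}\right) 0 \left(-2\right) \sqrt{2 X} = 0 \left(-2\right) \sqrt{2} \sqrt{X} = 0 \sqrt{2} \sqrt{X} = 0$)
$U{\left(Y,T \right)} = 2$ ($U{\left(Y,T \right)} = 2 - 0 = 2 + 0 = 2$)
$\sqrt{232 + U^{3}{\left(-5,-4 \right)}} = \sqrt{232 + 2^{3}} = \sqrt{232 + 8} = \sqrt{240} = 4 \sqrt{15}$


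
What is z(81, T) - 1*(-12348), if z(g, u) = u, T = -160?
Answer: 12188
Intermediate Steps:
z(81, T) - 1*(-12348) = -160 - 1*(-12348) = -160 + 12348 = 12188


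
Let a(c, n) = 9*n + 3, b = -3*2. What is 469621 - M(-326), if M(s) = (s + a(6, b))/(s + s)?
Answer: 306192515/652 ≈ 4.6962e+5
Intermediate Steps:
b = -6
a(c, n) = 3 + 9*n
M(s) = (-51 + s)/(2*s) (M(s) = (s + (3 + 9*(-6)))/(s + s) = (s + (3 - 54))/((2*s)) = (s - 51)*(1/(2*s)) = (-51 + s)*(1/(2*s)) = (-51 + s)/(2*s))
469621 - M(-326) = 469621 - (-51 - 326)/(2*(-326)) = 469621 - (-1)*(-377)/(2*326) = 469621 - 1*377/652 = 469621 - 377/652 = 306192515/652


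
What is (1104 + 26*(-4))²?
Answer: 1000000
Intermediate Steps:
(1104 + 26*(-4))² = (1104 - 104)² = 1000² = 1000000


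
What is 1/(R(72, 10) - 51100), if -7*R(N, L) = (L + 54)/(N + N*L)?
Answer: -693/35412308 ≈ -1.9569e-5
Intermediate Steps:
R(N, L) = -(54 + L)/(7*(N + L*N)) (R(N, L) = -(L + 54)/(7*(N + N*L)) = -(54 + L)/(7*(N + L*N)))
1/(R(72, 10) - 51100) = 1/((⅐)*(-54 - 1*10)/(72*(1 + 10)) - 51100) = 1/((⅐)*(1/72)*(-54 - 10)/11 - 51100) = 1/((⅐)*(1/72)*(1/11)*(-64) - 51100) = 1/(-8/693 - 51100) = 1/(-35412308/693) = -693/35412308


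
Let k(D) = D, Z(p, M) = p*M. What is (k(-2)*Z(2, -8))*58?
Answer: 1856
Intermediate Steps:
Z(p, M) = M*p
(k(-2)*Z(2, -8))*58 = -(-16)*2*58 = -2*(-16)*58 = 32*58 = 1856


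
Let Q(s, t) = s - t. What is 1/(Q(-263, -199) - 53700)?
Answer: -1/53764 ≈ -1.8600e-5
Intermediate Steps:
1/(Q(-263, -199) - 53700) = 1/((-263 - 1*(-199)) - 53700) = 1/((-263 + 199) - 53700) = 1/(-64 - 53700) = 1/(-53764) = -1/53764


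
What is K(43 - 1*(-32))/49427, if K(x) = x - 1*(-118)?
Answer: 193/49427 ≈ 0.0039047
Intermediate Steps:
K(x) = 118 + x (K(x) = x + 118 = 118 + x)
K(43 - 1*(-32))/49427 = (118 + (43 - 1*(-32)))/49427 = (118 + (43 + 32))*(1/49427) = (118 + 75)*(1/49427) = 193*(1/49427) = 193/49427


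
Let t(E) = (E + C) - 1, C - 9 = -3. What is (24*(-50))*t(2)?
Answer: -8400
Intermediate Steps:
C = 6 (C = 9 - 3 = 6)
t(E) = 5 + E (t(E) = (E + 6) - 1 = (6 + E) - 1 = 5 + E)
(24*(-50))*t(2) = (24*(-50))*(5 + 2) = -1200*7 = -8400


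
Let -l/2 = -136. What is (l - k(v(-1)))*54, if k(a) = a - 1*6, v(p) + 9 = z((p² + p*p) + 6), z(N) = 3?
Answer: 15336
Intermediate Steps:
v(p) = -6 (v(p) = -9 + 3 = -6)
l = 272 (l = -2*(-136) = 272)
k(a) = -6 + a (k(a) = a - 6 = -6 + a)
(l - k(v(-1)))*54 = (272 - (-6 - 6))*54 = (272 - 1*(-12))*54 = (272 + 12)*54 = 284*54 = 15336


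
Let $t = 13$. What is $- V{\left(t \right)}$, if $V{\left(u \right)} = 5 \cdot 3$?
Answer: $-15$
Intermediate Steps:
$V{\left(u \right)} = 15$
$- V{\left(t \right)} = \left(-1\right) 15 = -15$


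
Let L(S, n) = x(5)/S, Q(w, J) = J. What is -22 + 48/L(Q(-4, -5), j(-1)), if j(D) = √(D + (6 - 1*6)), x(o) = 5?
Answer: -70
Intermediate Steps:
j(D) = √D (j(D) = √(D + (6 - 6)) = √(D + 0) = √D)
L(S, n) = 5/S
-22 + 48/L(Q(-4, -5), j(-1)) = -22 + 48/(5/(-5)) = -22 + 48/(5*(-⅕)) = -22 + 48/(-1) = -22 - 1*48 = -22 - 48 = -70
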